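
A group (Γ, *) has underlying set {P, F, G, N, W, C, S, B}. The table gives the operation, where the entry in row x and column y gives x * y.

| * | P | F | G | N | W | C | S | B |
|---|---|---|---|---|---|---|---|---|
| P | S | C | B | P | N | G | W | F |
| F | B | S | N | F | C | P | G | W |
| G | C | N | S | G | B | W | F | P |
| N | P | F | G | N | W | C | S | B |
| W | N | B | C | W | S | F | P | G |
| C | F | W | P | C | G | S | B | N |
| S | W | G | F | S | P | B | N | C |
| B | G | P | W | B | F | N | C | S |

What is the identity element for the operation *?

The identity e satisfies e * x = x for all x, so its row in the table reproduces the column headers.
Row N reads: P, F, G, N, W, C, S, B — exactly the header order. So N is the identity.

N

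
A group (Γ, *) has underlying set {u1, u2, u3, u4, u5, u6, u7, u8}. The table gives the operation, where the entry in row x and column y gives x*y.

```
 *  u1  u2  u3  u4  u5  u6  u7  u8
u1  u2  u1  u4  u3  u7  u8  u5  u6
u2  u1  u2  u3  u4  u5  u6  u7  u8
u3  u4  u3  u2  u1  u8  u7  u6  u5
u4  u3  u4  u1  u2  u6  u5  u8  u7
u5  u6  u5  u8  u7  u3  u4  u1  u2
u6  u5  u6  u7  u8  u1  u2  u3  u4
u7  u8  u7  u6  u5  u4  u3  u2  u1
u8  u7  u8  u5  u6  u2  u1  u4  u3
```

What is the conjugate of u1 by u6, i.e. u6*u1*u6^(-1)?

The identity is u2. In row u6, the entry u2 sits in column u6, so u6^(-1) = u6.
u6*u1 = u5
u5*u6 = u4

u4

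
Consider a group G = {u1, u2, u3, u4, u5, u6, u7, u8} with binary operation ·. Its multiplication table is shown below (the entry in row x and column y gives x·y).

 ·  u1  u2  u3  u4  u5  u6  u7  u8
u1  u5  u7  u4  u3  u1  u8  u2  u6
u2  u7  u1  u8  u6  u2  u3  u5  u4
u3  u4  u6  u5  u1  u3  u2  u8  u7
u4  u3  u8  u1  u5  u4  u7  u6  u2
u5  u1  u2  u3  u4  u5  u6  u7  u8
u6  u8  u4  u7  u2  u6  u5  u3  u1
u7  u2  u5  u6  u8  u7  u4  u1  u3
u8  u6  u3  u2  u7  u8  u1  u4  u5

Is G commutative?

u2·u6 = u3 but u6·u2 = u4.
Since u2 and u6 do not commute, G is not abelian.

No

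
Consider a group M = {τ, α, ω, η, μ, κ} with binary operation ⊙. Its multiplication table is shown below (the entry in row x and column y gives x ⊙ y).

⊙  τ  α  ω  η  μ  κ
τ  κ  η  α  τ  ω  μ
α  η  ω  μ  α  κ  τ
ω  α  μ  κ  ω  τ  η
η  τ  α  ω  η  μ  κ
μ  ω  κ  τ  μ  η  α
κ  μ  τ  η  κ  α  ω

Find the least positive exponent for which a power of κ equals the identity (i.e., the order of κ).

The identity element is η (its row matches the header).
κ^1 = κ
κ^2 = κ ⊙ κ = ω
κ^3 = ω ⊙ κ = η
The first power of κ equal to the identity is κ^3, so ord(κ) = 3.
(Structurally, M here is isomorphic to the cyclic group Z_6.)

3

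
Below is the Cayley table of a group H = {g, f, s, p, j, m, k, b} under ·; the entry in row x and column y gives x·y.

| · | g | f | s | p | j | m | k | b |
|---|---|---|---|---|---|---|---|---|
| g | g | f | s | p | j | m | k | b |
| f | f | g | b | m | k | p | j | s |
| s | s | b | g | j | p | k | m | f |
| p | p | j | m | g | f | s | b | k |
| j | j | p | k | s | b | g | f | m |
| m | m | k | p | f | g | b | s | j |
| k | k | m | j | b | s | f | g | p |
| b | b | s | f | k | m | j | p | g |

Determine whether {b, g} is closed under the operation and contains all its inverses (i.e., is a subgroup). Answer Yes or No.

{b, g} contains the identity g.
Checking products: every product of two elements of {b, g} (read from the table) lies in {b, g}, so the set is closed.
In a finite group, a nonempty closed subset is a subgroup. So {b, g} ≤ H.

Yes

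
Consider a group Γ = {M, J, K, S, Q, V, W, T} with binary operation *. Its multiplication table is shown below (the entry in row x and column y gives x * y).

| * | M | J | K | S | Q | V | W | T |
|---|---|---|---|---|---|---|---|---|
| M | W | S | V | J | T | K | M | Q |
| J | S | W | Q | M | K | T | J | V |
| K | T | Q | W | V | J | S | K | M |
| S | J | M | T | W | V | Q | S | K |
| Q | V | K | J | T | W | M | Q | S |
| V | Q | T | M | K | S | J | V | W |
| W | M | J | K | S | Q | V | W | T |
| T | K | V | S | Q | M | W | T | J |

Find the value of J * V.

Read row J, column V: J * V = T.

T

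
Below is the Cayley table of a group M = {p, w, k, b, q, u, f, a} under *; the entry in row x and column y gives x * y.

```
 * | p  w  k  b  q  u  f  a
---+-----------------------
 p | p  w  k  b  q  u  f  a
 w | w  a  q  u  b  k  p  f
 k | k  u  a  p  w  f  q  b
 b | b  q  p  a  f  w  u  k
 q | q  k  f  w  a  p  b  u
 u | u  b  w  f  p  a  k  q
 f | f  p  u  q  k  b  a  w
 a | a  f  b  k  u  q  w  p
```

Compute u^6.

a

u^1 = u
u^2 = u * u = a
u^3 = a * u = q
u^4 = q * u = p
u^5 = p * u = u
u^6 = u * u = a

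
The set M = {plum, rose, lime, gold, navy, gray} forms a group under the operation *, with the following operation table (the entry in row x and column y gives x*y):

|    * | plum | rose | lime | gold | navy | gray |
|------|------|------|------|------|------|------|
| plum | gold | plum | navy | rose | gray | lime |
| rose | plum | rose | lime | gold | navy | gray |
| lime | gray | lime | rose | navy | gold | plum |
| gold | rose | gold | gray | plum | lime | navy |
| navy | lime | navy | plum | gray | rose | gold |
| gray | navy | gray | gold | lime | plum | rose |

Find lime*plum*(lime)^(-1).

gold

The identity is rose. In row lime, the entry rose sits in column lime, so lime^(-1) = lime.
lime*plum = gray
gray*lime = gold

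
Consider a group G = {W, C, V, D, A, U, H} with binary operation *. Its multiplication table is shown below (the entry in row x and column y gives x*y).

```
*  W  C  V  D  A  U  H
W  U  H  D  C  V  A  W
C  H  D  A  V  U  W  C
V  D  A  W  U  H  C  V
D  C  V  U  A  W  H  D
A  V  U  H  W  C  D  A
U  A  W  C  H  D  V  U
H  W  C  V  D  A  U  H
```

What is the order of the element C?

The identity element is H (its row matches the header).
C^1 = C
C^2 = C*C = D
C^3 = D*C = V
C^4 = V*C = A
C^5 = A*C = U
C^6 = U*C = W
C^7 = W*C = H
The first power of C equal to the identity is C^7, so ord(C) = 7.

7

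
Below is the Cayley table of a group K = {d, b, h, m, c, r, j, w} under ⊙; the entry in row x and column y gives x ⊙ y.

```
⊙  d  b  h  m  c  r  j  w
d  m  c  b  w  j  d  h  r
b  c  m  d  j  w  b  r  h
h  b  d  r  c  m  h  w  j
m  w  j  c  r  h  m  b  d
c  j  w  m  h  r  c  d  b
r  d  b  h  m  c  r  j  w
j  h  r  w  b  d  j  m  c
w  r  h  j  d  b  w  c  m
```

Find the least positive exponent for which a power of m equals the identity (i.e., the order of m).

2

The identity element is r (its row matches the header).
m^1 = m
m^2 = m ⊙ m = r
The first power of m equal to the identity is m^2, so ord(m) = 2.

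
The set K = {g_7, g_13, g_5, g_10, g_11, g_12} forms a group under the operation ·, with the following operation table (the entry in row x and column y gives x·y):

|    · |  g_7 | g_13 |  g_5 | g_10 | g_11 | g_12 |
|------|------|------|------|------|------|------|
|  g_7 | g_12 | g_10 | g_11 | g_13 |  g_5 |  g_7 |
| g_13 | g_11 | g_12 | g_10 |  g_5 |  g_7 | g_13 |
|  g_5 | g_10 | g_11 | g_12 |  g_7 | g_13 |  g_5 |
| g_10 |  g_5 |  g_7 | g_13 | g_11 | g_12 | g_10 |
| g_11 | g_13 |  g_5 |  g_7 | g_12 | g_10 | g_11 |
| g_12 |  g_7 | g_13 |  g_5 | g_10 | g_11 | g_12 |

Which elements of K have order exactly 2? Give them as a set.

{g_13, g_5, g_7}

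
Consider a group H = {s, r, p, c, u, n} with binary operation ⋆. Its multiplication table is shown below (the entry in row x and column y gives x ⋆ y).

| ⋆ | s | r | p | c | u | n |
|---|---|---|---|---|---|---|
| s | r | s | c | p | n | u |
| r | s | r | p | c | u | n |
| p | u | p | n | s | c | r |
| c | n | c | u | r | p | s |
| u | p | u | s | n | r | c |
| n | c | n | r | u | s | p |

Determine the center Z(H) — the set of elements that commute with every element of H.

An element z is central iff its row equals its column in the table.
For u: u ⋆ p = s ≠ c = p ⋆ u, so u ∉ Z.
Checking each element this way leaves Z(H) = {r}.

{r}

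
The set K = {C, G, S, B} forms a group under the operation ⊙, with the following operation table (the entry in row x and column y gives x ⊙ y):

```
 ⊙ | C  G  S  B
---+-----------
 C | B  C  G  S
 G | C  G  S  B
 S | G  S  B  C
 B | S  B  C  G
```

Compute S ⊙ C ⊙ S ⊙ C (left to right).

S ⊙ C = G
G ⊙ S = S
S ⊙ C = G

G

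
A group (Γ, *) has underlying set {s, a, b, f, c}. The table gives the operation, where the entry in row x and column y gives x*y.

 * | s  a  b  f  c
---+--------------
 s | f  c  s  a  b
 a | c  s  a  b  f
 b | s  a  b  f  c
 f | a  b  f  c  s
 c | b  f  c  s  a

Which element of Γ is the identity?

b

The identity e satisfies e*x = x for all x, so its row in the table reproduces the column headers.
Row b reads: s, a, b, f, c — exactly the header order. So b is the identity.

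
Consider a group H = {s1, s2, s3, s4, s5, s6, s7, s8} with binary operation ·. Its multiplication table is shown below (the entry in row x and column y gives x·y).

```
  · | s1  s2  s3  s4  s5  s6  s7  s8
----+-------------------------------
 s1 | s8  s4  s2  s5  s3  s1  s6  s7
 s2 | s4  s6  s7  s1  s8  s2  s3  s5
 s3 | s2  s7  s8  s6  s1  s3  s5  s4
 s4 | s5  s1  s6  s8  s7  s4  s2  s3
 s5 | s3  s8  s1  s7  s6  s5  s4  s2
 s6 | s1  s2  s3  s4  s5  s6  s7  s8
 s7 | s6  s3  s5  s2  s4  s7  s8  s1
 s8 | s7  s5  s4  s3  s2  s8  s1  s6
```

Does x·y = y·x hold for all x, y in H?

Check whether the table is symmetric across its main diagonal.
Every entry (row x, col y) equals the entry (row y, col x), so H is abelian.
(In fact H ≅ Z_2 x Z_4.)

Yes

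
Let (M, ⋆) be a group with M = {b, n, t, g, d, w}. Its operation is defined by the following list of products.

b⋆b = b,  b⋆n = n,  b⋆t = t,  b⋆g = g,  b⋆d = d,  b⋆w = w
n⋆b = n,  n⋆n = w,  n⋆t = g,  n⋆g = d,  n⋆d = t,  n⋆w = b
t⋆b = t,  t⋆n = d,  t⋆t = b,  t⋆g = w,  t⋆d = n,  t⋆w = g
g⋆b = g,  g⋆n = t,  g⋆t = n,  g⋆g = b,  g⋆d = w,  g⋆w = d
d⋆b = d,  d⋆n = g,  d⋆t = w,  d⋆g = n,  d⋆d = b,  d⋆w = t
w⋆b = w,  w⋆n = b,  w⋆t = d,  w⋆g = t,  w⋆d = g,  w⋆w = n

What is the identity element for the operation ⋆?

The identity e satisfies e ⋆ x = x for all x, so its row in the table reproduces the column headers.
Row b reads: b, n, t, g, d, w — exactly the header order. So b is the identity.

b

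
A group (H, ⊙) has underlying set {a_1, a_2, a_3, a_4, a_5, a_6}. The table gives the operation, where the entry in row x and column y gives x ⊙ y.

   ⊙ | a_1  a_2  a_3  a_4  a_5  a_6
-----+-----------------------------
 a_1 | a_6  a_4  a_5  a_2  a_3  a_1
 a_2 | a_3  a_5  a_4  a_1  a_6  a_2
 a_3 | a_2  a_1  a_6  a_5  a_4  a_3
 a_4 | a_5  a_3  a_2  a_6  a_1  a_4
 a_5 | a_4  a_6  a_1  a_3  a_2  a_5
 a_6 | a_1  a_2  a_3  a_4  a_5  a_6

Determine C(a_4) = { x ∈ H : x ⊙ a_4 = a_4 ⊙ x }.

Compare row a_4 with column a_4 entry by entry.
a_5 ⊙ a_4 = a_3 but a_4 ⊙ a_5 = a_1, so a_5 does not.
Collecting the elements that commute with a_4: C(a_4) = {a_4, a_6}.

{a_4, a_6}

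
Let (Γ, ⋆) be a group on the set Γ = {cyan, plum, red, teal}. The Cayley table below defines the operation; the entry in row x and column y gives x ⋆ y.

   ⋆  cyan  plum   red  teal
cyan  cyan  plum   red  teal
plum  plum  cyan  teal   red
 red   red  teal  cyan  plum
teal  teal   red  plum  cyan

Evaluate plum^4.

plum^1 = plum
plum^2 = plum ⋆ plum = cyan
plum^3 = cyan ⋆ plum = plum
plum^4 = plum ⋆ plum = cyan

cyan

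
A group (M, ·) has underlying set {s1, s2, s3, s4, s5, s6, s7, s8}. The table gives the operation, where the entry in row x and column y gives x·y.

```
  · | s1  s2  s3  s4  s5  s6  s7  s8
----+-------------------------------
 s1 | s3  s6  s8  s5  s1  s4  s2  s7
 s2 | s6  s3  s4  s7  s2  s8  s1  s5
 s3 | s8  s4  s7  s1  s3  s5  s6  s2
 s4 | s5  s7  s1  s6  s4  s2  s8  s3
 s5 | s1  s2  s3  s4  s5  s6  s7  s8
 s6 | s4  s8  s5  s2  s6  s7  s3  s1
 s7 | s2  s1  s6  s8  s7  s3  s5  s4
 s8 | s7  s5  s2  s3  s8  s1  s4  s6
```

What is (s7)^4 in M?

s7^1 = s7
s7^2 = s7·s7 = s5
s7^3 = s5·s7 = s7
s7^4 = s7·s7 = s5

s5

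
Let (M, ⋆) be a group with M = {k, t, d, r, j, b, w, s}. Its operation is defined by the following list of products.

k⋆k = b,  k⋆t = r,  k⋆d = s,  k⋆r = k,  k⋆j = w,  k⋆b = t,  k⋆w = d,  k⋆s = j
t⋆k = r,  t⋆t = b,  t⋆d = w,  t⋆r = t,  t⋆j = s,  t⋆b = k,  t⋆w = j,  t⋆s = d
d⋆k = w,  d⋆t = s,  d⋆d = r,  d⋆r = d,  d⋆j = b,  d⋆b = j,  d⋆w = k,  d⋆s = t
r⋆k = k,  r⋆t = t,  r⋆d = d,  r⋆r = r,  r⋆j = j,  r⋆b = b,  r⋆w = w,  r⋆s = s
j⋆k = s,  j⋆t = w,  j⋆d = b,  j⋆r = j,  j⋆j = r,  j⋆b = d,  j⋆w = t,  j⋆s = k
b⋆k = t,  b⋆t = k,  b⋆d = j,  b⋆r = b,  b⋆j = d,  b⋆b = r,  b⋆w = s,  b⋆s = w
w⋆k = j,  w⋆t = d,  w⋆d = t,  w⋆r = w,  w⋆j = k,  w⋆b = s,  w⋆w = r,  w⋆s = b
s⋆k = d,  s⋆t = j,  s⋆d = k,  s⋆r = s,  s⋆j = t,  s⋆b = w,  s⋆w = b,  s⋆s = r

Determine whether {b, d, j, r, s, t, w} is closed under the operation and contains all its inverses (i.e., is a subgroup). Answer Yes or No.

b ⋆ t = k, which is not in {b, d, j, r, s, t, w}.
The subset is not closed under ⋆, so it is not a subgroup.

No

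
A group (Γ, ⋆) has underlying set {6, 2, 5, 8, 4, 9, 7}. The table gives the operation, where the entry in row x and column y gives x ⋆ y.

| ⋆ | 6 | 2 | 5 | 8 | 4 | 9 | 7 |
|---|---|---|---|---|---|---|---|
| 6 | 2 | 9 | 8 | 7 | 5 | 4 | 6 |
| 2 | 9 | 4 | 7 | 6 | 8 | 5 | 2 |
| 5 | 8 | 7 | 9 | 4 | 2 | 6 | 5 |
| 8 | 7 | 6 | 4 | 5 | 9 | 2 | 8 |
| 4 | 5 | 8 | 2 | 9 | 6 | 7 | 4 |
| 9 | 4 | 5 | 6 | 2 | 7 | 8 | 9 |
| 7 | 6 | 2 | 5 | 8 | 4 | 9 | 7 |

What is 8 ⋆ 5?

Read row 8, column 5: 8 ⋆ 5 = 4.

4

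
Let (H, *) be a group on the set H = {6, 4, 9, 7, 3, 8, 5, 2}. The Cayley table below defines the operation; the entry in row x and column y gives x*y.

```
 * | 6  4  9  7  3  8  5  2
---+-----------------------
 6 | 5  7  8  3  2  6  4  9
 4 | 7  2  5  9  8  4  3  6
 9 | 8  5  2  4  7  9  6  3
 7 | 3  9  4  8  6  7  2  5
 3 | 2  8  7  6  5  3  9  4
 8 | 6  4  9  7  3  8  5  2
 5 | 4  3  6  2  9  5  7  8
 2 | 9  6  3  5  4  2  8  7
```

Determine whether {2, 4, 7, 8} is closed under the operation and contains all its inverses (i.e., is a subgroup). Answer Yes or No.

No

2*7 = 5, which is not in {2, 4, 7, 8}.
The subset is not closed under *, so it is not a subgroup.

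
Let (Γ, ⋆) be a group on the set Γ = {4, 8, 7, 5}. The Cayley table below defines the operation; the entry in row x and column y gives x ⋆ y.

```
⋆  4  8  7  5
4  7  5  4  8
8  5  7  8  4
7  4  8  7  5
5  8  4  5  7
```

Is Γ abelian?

Yes

Check whether the table is symmetric across its main diagonal.
Every entry (row x, col y) equals the entry (row y, col x), so Γ is abelian.
(In fact Γ ≅ the Klein four-group V_4.)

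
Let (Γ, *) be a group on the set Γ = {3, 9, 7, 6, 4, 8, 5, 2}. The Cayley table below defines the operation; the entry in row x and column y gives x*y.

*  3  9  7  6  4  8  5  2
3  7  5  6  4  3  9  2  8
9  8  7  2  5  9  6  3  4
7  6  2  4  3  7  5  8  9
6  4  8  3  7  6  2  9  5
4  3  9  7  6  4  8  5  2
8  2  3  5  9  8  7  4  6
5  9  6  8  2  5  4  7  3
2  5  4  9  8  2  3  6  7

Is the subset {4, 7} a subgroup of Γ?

Yes

{4, 7} contains the identity 4.
Checking products: every product of two elements of {4, 7} (read from the table) lies in {4, 7}, so the set is closed.
In a finite group, a nonempty closed subset is a subgroup. So {4, 7} ≤ Γ.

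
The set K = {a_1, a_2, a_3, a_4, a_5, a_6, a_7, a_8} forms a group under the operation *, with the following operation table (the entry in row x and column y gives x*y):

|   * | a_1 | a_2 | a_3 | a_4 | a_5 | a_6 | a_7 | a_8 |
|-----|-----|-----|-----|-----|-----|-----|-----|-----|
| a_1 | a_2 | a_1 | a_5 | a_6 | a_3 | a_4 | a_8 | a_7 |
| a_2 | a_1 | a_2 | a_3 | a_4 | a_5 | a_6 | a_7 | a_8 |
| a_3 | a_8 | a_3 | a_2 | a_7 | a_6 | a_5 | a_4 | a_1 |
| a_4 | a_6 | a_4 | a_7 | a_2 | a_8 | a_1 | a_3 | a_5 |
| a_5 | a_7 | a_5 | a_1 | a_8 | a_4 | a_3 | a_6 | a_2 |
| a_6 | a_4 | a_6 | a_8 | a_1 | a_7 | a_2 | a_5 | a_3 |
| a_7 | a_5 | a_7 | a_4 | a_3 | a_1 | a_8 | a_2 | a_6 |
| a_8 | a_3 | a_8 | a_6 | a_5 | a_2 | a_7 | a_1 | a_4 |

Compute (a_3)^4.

a_2

a_3^1 = a_3
a_3^2 = a_3*a_3 = a_2
a_3^3 = a_2*a_3 = a_3
a_3^4 = a_3*a_3 = a_2
(Structurally, K here is isomorphic to the dihedral group D_4.)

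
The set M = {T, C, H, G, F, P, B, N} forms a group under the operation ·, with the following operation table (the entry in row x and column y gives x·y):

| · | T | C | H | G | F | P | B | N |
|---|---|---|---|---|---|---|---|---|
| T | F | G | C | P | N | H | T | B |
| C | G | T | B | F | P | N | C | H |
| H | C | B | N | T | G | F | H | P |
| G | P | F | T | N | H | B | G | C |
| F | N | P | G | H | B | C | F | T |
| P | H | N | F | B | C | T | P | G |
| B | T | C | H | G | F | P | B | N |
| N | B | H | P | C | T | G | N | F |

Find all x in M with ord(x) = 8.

Identity is B. Compute the order of each non-identity element by repeated multiplication:
  T: T → F → N → B  (order 4)
  C: C → T → G → F → P → N → H → B  (order 8)
  H: H → N → P → F → G → T → C → B  (order 8)
  G: G → N → C → F → H → T → P → B  (order 8)
  F: F → B  (order 2)
  P: P → T → H → F → C → N → G → B  (order 8)
  N: N → F → T → B  (order 4)
Elements of order 8: {C, G, H, P}.

{C, G, H, P}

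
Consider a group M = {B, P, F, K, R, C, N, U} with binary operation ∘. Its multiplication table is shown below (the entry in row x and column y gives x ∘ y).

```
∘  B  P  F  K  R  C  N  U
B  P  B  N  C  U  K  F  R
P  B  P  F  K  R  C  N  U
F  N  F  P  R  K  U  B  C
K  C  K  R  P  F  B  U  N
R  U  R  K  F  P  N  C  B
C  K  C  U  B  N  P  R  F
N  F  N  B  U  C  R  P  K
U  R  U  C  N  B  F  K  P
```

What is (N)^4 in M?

P

N^1 = N
N^2 = N ∘ N = P
N^3 = P ∘ N = N
N^4 = N ∘ N = P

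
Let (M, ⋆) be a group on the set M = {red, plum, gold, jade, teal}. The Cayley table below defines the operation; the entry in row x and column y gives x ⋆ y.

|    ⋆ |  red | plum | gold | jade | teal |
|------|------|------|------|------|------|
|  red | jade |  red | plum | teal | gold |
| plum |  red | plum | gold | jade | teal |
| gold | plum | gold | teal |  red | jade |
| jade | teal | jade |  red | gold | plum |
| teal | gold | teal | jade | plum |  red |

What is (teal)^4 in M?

jade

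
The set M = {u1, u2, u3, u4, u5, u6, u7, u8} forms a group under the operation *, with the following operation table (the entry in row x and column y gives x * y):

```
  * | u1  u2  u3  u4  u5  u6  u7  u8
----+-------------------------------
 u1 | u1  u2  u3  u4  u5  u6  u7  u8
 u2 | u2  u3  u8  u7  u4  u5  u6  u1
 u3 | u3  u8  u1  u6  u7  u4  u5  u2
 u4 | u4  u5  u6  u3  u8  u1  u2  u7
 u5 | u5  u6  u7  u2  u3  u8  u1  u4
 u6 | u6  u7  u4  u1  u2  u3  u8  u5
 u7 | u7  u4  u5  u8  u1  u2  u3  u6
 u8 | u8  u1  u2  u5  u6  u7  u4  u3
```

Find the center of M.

An element z is central iff its row equals its column in the table.
For u2: u2 * u6 = u5 ≠ u7 = u6 * u2, so u2 ∉ Z.
Checking each element this way leaves Z(M) = {u1, u3}.

{u1, u3}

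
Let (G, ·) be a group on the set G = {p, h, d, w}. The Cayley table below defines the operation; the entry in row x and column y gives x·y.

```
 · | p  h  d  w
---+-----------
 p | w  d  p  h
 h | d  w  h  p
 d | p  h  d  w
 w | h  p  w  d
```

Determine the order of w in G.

2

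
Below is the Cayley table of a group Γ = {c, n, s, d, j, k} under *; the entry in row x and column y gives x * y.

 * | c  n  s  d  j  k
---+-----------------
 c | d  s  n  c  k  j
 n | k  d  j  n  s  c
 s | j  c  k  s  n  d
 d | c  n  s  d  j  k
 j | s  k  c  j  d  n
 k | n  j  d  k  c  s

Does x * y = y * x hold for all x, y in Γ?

s * c = j but c * s = n.
Since s and c do not commute, Γ is not abelian.

No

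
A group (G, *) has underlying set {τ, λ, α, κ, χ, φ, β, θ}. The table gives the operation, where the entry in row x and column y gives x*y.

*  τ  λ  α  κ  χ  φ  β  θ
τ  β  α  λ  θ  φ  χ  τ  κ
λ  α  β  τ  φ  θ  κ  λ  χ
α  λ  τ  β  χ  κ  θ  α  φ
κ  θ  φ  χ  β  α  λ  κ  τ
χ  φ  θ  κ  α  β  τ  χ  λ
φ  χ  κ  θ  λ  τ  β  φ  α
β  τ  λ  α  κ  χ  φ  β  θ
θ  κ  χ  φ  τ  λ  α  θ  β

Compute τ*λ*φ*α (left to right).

τ*λ = α
α*φ = θ
θ*α = φ

φ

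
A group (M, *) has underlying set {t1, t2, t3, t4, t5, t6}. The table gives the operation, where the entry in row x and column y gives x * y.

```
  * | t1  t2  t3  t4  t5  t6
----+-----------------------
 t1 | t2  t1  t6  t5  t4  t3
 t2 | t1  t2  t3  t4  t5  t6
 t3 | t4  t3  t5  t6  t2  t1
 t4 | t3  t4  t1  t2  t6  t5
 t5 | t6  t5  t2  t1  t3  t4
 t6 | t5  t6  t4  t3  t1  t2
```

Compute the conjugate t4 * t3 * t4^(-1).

The identity is t2. In row t4, the entry t2 sits in column t4, so t4^(-1) = t4.
t4 * t3 = t1
t1 * t4 = t5

t5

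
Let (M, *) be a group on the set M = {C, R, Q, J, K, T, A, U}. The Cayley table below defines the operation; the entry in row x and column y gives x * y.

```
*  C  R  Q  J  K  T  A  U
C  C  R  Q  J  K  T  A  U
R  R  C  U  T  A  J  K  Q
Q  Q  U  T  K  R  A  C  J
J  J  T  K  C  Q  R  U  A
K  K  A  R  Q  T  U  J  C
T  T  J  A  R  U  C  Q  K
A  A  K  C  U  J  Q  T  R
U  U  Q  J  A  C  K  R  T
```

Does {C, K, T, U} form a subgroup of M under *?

{C, K, T, U} contains the identity C.
Checking products: every product of two elements of {C, K, T, U} (read from the table) lies in {C, K, T, U}, so the set is closed.
In a finite group, a nonempty closed subset is a subgroup. So {C, K, T, U} ≤ M.

Yes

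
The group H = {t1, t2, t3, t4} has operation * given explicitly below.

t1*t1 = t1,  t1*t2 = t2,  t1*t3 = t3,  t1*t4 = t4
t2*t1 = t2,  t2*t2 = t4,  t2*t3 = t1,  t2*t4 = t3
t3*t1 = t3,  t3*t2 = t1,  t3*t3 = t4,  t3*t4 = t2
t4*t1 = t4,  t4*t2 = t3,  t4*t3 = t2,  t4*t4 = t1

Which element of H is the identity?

The identity e satisfies e * x = x for all x, so its row in the table reproduces the column headers.
Row t1 reads: t1, t2, t3, t4 — exactly the header order. So t1 is the identity.
(Structurally, H here is isomorphic to the cyclic group Z_4.)

t1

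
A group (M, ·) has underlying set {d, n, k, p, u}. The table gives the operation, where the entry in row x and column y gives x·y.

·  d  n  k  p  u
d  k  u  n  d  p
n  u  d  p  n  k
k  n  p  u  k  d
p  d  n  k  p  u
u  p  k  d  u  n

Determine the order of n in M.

The identity element is p (its row matches the header).
n^1 = n
n^2 = n·n = d
n^3 = d·n = u
n^4 = u·n = k
n^5 = k·n = p
The first power of n equal to the identity is n^5, so ord(n) = 5.

5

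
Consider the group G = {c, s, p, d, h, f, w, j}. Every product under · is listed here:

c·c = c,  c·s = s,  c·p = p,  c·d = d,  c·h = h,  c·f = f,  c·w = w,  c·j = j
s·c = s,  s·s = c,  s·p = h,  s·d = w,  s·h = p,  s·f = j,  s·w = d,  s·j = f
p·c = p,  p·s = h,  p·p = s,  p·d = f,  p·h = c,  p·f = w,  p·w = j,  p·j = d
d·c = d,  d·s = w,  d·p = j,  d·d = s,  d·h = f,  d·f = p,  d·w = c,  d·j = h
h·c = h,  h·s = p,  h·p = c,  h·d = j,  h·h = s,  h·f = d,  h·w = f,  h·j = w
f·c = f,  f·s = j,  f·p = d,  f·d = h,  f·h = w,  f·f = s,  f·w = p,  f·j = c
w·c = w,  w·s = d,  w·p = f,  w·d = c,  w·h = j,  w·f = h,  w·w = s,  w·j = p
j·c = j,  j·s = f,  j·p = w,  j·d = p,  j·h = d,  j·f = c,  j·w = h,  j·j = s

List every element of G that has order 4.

Identity is c. Compute the order of each non-identity element by repeated multiplication:
  s: s → c  (order 2)
  p: p → s → h → c  (order 4)
  d: d → s → w → c  (order 4)
  h: h → s → p → c  (order 4)
  f: f → s → j → c  (order 4)
  w: w → s → d → c  (order 4)
  j: j → s → f → c  (order 4)
Elements of order 4: {d, f, h, j, p, w}.

{d, f, h, j, p, w}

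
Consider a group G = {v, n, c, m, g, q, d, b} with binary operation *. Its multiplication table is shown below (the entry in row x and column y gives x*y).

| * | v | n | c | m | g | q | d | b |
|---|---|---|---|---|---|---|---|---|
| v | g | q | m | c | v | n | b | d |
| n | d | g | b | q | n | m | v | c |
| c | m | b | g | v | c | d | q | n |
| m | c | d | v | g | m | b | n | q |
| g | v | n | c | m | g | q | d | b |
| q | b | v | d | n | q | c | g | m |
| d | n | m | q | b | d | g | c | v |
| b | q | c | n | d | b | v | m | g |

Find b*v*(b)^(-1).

m

The identity is g. In row b, the entry g sits in column b, so b^(-1) = b.
b*v = q
q*b = m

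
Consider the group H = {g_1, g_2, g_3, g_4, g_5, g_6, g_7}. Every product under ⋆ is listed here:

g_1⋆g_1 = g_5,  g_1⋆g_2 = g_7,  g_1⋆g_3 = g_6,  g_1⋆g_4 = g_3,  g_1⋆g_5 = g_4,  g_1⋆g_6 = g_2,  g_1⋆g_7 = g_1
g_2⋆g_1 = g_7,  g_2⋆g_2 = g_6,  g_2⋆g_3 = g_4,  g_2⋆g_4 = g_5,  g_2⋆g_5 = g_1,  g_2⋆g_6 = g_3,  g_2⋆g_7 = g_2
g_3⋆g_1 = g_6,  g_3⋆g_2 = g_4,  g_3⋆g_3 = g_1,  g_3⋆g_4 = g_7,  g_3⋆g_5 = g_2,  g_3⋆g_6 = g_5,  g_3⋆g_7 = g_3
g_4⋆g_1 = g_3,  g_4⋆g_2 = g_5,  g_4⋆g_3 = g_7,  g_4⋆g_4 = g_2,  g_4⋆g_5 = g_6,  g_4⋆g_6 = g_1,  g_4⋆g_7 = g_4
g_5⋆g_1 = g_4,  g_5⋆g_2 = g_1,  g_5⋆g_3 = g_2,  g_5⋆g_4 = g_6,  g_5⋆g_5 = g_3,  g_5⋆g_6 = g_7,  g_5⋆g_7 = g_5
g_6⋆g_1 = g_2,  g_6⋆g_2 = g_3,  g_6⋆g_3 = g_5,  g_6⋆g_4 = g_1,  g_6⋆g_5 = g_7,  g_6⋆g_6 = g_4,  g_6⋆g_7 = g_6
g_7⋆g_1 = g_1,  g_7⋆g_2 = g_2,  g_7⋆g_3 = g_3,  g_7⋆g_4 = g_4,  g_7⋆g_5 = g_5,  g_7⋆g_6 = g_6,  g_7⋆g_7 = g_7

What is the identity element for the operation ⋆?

The identity e satisfies e ⋆ x = x for all x, so its row in the table reproduces the column headers.
Row g_7 reads: g_1, g_2, g_3, g_4, g_5, g_6, g_7 — exactly the header order. So g_7 is the identity.
(Structurally, H here is isomorphic to the cyclic group Z_7.)

g_7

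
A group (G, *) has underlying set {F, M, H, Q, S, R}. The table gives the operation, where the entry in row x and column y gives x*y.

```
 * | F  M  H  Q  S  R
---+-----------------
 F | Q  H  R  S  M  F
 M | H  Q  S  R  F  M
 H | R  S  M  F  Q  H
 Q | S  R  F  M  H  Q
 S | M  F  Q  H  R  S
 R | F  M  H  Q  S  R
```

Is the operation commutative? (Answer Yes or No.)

Yes

Check whether the table is symmetric across its main diagonal.
Every entry (row x, col y) equals the entry (row y, col x), so G is abelian.
(In fact G ≅ the cyclic group Z_6.)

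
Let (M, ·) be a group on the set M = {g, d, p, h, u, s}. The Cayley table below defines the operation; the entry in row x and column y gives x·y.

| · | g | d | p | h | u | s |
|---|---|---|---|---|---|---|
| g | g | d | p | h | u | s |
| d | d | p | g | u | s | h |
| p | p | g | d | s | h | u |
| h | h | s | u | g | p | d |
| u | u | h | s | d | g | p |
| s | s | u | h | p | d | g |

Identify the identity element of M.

g

The identity e satisfies e·x = x for all x, so its row in the table reproduces the column headers.
Row g reads: g, d, p, h, u, s — exactly the header order. So g is the identity.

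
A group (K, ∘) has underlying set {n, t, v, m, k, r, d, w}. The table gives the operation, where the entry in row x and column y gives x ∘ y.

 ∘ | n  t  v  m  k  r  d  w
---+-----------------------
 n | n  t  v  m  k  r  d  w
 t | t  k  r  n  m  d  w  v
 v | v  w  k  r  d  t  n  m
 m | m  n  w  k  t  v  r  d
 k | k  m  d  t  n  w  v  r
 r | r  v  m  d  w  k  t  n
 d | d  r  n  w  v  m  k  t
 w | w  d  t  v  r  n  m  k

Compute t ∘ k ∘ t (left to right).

n

t ∘ k = m
m ∘ t = n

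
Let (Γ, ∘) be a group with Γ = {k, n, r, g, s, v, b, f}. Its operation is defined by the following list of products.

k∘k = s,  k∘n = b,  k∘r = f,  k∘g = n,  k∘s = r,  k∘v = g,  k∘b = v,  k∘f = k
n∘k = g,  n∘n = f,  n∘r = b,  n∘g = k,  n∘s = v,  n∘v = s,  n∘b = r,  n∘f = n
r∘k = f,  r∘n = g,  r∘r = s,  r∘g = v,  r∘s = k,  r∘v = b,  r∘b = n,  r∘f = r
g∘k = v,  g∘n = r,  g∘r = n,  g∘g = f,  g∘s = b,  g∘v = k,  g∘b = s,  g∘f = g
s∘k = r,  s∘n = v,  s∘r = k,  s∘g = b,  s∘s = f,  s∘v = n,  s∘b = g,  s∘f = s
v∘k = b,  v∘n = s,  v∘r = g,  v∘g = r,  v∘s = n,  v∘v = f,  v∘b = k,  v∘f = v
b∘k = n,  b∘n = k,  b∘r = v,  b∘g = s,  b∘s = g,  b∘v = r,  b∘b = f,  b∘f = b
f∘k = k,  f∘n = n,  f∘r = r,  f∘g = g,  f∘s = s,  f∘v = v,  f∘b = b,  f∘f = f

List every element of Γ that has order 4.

{k, r}

Identity is f. Compute the order of each non-identity element by repeated multiplication:
  k: k → s → r → f  (order 4)
  n: n → f  (order 2)
  r: r → s → k → f  (order 4)
  g: g → f  (order 2)
  s: s → f  (order 2)
  v: v → f  (order 2)
  b: b → f  (order 2)
Elements of order 4: {k, r}.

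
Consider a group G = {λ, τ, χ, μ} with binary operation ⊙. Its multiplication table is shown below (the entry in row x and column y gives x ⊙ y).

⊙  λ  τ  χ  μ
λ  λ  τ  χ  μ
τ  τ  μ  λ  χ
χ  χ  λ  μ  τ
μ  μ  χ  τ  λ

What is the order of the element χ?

The identity element is λ (its row matches the header).
χ^1 = χ
χ^2 = χ ⊙ χ = μ
χ^3 = μ ⊙ χ = τ
χ^4 = τ ⊙ χ = λ
The first power of χ equal to the identity is χ^4, so ord(χ) = 4.
(Structurally, G here is isomorphic to the cyclic group Z_4.)

4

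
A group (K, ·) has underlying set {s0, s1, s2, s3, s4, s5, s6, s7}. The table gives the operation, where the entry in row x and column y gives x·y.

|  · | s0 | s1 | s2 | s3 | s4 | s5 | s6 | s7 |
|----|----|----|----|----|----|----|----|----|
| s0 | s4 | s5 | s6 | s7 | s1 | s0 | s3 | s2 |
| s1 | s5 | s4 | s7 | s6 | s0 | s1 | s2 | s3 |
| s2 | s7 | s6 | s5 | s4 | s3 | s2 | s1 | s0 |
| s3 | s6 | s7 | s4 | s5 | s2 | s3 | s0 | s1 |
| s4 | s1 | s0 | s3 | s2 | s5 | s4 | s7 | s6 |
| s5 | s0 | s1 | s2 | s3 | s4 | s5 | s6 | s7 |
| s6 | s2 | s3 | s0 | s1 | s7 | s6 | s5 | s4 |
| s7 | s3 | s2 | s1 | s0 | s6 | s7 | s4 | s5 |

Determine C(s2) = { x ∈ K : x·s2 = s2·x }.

{s2, s3, s4, s5}

Compare row s2 with column s2 entry by entry.
s4·s2 = s3 = s2·s4, so s4 commutes with s2.
s1·s2 = s7 but s2·s1 = s6, so s1 does not.
Collecting the elements that commute with s2: C(s2) = {s2, s3, s4, s5}.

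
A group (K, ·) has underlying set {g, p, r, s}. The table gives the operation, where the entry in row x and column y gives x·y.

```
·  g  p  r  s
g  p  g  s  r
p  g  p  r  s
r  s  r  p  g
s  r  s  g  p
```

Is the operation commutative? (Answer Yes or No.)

Yes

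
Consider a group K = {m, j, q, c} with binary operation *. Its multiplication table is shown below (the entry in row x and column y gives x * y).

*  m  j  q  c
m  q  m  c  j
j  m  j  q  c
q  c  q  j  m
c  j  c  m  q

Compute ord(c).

4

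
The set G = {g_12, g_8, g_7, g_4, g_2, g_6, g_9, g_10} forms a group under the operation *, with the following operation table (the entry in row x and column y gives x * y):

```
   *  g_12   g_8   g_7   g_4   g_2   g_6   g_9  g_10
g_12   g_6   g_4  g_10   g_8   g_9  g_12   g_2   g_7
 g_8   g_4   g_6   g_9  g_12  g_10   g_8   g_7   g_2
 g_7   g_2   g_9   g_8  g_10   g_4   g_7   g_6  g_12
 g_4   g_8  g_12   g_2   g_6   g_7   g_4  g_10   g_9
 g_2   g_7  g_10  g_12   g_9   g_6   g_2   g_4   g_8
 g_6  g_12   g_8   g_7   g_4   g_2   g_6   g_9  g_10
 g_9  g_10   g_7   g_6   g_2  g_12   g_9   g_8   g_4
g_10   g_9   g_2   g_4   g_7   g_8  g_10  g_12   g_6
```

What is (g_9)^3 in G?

g_7

g_9^1 = g_9
g_9^2 = g_9 * g_9 = g_8
g_9^3 = g_8 * g_9 = g_7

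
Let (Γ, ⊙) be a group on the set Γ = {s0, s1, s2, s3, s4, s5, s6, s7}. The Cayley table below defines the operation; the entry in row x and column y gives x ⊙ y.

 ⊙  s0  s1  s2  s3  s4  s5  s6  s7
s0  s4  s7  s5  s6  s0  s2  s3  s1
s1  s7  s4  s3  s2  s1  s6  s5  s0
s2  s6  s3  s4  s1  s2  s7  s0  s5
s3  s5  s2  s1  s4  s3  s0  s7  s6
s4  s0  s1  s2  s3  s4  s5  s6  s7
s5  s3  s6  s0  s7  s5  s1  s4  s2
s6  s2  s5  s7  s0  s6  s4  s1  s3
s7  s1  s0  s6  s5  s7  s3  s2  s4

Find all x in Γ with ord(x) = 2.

Identity is s4. Compute the order of each non-identity element by repeated multiplication:
  s0: s0 → s4  (order 2)
  s1: s1 → s4  (order 2)
  s2: s2 → s4  (order 2)
  s3: s3 → s4  (order 2)
  s5: s5 → s1 → s6 → s4  (order 4)
  s6: s6 → s1 → s5 → s4  (order 4)
  s7: s7 → s4  (order 2)
Elements of order 2: {s0, s1, s2, s3, s7}.

{s0, s1, s2, s3, s7}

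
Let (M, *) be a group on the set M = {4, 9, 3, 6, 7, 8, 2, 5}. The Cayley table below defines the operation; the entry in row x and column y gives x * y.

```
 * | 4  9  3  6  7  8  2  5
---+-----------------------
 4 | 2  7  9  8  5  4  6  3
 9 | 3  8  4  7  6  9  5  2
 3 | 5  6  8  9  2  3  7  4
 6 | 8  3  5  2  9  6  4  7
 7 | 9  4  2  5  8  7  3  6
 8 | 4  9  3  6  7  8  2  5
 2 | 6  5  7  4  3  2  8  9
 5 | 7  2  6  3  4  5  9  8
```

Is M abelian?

4 * 5 = 3 but 5 * 4 = 7.
Since 4 and 5 do not commute, M is not abelian.

No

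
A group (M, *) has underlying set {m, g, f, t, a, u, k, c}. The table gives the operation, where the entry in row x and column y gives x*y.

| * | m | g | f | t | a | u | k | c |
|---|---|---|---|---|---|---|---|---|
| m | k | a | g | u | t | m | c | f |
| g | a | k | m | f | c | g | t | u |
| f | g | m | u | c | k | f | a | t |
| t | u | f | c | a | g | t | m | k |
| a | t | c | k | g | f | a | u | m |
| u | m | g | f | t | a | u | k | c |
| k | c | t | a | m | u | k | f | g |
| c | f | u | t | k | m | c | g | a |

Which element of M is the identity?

The identity e satisfies e*x = x for all x, so its row in the table reproduces the column headers.
Row u reads: m, g, f, t, a, u, k, c — exactly the header order. So u is the identity.

u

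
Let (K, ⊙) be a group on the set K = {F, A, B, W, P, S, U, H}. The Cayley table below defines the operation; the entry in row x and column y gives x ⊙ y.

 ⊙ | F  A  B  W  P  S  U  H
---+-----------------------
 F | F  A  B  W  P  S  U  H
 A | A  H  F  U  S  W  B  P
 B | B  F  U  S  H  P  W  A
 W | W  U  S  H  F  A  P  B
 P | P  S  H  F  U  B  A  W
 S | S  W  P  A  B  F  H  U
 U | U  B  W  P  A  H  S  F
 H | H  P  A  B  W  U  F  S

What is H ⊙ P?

Read row H, column P: H ⊙ P = W.
(Structurally, K here is isomorphic to the cyclic group Z_8.)

W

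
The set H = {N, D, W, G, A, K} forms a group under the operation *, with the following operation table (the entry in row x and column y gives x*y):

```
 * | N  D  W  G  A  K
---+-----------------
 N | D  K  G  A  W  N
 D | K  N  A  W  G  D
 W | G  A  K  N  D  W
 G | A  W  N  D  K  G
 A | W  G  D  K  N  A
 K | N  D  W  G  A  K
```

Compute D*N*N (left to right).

D*N = K
K*N = N

N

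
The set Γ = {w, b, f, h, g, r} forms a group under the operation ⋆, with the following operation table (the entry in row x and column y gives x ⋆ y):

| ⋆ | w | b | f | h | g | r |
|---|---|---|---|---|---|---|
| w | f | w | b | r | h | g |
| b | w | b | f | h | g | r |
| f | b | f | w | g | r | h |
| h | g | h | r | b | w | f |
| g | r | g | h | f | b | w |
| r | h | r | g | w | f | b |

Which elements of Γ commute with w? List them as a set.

{b, f, w}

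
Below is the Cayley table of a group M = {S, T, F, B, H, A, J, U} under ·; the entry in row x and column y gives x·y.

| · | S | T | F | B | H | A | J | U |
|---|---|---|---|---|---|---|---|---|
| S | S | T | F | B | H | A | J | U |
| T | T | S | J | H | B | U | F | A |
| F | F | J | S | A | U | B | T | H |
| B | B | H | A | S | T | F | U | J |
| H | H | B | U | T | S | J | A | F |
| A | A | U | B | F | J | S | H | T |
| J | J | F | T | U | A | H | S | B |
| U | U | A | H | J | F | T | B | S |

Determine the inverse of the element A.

A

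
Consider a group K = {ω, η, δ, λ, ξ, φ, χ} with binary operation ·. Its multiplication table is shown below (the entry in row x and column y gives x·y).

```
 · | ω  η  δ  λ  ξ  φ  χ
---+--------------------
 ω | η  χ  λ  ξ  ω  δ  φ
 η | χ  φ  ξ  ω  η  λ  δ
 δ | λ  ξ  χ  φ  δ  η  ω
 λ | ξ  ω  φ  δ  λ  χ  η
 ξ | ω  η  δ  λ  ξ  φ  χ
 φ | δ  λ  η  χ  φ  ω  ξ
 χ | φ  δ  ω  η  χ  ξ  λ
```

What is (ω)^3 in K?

ω^1 = ω
ω^2 = ω·ω = η
ω^3 = η·ω = χ

χ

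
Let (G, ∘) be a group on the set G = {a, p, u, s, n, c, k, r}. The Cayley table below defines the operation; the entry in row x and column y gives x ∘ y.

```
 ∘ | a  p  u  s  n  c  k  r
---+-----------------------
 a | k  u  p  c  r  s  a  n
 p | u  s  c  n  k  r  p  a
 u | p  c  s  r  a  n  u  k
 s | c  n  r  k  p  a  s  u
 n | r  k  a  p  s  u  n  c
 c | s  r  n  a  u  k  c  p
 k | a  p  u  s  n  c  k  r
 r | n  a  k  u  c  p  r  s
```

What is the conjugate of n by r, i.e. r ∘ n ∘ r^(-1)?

The identity is k. In row r, the entry k sits in column u, so r^(-1) = u.
r ∘ n = c
c ∘ u = n

n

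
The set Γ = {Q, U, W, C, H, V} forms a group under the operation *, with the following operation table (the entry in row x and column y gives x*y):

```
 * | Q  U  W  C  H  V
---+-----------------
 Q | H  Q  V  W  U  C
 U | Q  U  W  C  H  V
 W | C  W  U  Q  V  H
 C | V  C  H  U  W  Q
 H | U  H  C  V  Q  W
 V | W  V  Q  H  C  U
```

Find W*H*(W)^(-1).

The identity is U. In row W, the entry U sits in column W, so W^(-1) = W.
W*H = V
V*W = Q

Q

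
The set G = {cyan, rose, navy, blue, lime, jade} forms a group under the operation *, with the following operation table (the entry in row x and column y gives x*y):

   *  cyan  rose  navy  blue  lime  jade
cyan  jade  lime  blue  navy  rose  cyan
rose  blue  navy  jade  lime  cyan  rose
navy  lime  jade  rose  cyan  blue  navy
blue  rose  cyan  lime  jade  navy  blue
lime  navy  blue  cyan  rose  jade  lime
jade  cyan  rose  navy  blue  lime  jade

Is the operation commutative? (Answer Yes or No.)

No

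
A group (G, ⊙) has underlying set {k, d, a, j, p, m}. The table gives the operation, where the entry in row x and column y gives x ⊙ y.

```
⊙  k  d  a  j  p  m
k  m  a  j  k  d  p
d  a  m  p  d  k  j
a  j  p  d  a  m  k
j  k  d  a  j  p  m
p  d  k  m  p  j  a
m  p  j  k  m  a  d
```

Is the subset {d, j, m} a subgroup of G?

Yes

{d, j, m} contains the identity j.
Checking products: every product of two elements of {d, j, m} (read from the table) lies in {d, j, m}, so the set is closed.
In a finite group, a nonempty closed subset is a subgroup. So {d, j, m} ≤ G.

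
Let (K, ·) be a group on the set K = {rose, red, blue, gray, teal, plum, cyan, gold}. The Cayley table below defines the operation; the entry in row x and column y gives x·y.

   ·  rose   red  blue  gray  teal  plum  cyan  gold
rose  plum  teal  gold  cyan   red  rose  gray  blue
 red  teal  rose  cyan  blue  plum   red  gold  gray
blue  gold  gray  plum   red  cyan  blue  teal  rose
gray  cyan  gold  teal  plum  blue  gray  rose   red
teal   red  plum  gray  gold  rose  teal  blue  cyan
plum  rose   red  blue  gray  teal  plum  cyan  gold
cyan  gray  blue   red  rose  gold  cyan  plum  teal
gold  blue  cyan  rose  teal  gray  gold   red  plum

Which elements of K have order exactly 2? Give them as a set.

{blue, cyan, gold, gray, rose}

Identity is plum. Compute the order of each non-identity element by repeated multiplication:
  rose: rose → plum  (order 2)
  red: red → rose → teal → plum  (order 4)
  blue: blue → plum  (order 2)
  gray: gray → plum  (order 2)
  teal: teal → rose → red → plum  (order 4)
  cyan: cyan → plum  (order 2)
  gold: gold → plum  (order 2)
Elements of order 2: {blue, cyan, gold, gray, rose}.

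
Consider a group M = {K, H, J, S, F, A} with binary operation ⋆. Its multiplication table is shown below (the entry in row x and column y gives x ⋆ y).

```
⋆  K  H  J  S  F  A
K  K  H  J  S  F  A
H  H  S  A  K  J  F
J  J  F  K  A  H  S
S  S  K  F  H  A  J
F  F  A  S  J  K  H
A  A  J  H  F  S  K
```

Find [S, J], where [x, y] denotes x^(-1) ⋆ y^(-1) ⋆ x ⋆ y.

Identity is K; from the table S^(-1) = H and J^(-1) = J.
H ⋆ J = A
A ⋆ S = F
F ⋆ J = S

S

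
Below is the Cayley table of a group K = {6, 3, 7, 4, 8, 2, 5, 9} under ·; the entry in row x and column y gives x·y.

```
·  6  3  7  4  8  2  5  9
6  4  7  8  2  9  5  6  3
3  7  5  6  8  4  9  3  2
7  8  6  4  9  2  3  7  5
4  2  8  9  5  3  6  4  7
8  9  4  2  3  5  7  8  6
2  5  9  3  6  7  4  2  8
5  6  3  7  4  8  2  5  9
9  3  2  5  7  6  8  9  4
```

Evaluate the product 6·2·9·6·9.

2

6·2 = 5
5·9 = 9
9·6 = 3
3·9 = 2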